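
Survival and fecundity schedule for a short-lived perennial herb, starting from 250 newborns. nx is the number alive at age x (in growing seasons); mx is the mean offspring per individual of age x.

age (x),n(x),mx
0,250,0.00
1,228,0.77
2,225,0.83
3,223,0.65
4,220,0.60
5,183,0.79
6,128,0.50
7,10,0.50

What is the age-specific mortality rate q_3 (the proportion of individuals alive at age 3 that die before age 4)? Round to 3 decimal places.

0.013

lx = nx/n0 = nx/250: 1, 0.912, 0.9, 0.892, 0.88, 0.732, 0.512, 0.04
q_3 = (l_3 − l_4) / l_3 = (0.892 − 0.88) / 0.892
     = 0.012 / 0.892 = 0.013453… → 0.013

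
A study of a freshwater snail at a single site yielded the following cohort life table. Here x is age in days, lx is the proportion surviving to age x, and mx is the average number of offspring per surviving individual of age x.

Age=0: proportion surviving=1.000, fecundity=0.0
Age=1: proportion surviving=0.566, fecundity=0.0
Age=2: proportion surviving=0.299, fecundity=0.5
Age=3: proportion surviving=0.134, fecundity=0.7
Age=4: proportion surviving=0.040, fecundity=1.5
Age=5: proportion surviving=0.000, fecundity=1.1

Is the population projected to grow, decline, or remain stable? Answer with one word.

R0 = Σ lx·mx = 0 + 0 + 0.1495 + 0.0938 + 0.06 + 0 = 0.3033
R0 < 1, so the population is declining.

declining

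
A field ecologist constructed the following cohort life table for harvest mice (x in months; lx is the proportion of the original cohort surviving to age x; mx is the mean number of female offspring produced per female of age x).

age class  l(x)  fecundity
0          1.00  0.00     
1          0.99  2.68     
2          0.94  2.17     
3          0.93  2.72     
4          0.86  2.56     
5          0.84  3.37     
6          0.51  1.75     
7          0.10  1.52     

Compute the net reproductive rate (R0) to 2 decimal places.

13.30

lx·mx by age: 0, 2.6532, 2.0398, 2.5296, 2.2016, 2.8308, 0.8925, 0.152
R0 = Σ lx·mx = 13.2995 → 13.30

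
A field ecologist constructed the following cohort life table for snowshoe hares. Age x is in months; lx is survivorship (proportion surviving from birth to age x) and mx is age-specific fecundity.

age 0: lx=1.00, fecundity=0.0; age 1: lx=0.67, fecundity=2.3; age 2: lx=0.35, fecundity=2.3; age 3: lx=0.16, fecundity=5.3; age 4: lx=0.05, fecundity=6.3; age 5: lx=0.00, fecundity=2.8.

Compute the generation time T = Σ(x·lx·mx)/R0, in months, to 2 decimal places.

lx·mx: 0, 1.541, 0.805, 0.848, 0.315, 0 → R0 = 3.509
x·lx·mx: 0, 1.541, 1.61, 2.544, 1.26, 0 → Σ = 6.955
T = 6.955 / 3.509 = 1.982046… → 1.98

1.98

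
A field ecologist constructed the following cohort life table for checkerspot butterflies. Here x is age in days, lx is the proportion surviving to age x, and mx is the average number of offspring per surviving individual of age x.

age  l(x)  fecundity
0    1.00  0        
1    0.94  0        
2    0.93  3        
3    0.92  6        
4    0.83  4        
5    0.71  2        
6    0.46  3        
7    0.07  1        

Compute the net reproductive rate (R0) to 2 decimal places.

lx·mx by age: 0, 0, 2.79, 5.52, 3.32, 1.42, 1.38, 0.07
R0 = Σ lx·mx = 14.5 → 14.50

14.50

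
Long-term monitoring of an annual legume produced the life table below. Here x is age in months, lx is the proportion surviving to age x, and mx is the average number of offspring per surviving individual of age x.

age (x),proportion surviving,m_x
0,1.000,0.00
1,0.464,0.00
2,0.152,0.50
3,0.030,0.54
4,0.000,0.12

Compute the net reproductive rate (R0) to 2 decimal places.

0.09

lx·mx by age: 0, 0, 0.076, 0.0162, 0
R0 = Σ lx·mx = 0.0922 → 0.09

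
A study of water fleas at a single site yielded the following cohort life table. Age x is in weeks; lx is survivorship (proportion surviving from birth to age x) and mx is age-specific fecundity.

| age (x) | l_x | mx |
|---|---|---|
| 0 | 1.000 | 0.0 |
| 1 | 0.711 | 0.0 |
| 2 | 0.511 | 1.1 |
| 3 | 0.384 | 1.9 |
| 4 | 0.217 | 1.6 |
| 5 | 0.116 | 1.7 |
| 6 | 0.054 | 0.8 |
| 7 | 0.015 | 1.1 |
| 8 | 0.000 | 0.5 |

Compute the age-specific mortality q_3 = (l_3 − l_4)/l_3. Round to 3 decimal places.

q_3 = (l_3 − l_4) / l_3 = (0.384 − 0.217) / 0.384
     = 0.167 / 0.384 = 0.434896… → 0.435

0.435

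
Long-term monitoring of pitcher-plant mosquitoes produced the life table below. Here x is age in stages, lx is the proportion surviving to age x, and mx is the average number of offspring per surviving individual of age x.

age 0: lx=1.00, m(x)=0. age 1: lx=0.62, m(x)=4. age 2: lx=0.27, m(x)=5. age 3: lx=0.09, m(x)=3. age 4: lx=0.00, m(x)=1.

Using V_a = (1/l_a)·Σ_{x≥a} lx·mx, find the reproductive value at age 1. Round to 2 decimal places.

6.61

lx·mx for x ≥ 1: 2.48, 1.35, 0.27, 0 → sum = 4.1
V_1 = 4.1 / l_1 = 4.1 / 0.62 = 6.612903… → 6.61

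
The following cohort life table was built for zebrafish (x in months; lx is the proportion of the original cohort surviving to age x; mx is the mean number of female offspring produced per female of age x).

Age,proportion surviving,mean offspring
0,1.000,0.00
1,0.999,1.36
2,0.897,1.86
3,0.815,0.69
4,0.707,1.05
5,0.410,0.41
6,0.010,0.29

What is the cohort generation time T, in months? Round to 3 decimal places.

2.267

lx·mx: 0, 1.35864, 1.66842, 0.56235, 0.74235, 0.1681, 0.0029 → R0 = 4.50276
x·lx·mx: 0, 1.35864, 3.33684, 1.68705, 2.9694, 0.8405, 0.0174 → Σ = 10.20983
T = 10.20983 / 4.50276 = 2.26746… → 2.267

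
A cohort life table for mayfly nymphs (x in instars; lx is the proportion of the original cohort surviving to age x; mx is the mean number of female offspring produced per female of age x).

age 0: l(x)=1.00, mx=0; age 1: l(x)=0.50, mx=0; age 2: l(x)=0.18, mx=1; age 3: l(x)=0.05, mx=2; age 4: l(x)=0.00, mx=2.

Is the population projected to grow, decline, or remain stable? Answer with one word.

R0 = Σ lx·mx = 0 + 0 + 0.18 + 0.1 + 0 = 0.28
R0 < 1, so the population is declining.

declining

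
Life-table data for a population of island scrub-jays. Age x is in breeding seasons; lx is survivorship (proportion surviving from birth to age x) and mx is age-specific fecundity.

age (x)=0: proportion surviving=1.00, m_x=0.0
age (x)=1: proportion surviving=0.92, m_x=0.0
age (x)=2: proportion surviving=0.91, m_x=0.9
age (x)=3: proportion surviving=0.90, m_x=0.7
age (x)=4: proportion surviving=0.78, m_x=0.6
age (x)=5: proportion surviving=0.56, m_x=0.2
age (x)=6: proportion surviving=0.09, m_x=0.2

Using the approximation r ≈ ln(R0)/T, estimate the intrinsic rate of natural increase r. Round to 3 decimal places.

0.242

R0 = Σ lx·mx = 0 + 0 + 0.819 + 0.63 + 0.468 + 0.112 + 0.018 = 2.047
Σ x·lx·mx = 6.068; T = 6.068/2.047 = 2.96434…
r ≈ ln(R0)/T = ln(2.047)/2.96434… = 0.24166… → 0.242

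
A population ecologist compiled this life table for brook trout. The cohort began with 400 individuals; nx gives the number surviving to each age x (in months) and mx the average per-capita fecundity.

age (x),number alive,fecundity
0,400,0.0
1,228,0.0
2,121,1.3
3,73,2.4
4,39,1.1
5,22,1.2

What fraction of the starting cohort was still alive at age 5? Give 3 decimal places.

0.055

l_5 = n_5/n_0 = 22/400 = 0.055 → 0.055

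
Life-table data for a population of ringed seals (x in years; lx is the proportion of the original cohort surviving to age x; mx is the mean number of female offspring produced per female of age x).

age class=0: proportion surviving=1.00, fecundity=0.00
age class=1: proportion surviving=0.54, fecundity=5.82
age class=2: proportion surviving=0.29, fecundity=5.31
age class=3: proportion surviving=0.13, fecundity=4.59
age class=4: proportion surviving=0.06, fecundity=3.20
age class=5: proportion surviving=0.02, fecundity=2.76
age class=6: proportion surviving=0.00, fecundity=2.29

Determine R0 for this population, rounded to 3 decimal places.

lx·mx by age: 0, 3.1428, 1.5399, 0.5967, 0.192, 0.0552, 0
R0 = Σ lx·mx = 5.5266 → 5.527

5.527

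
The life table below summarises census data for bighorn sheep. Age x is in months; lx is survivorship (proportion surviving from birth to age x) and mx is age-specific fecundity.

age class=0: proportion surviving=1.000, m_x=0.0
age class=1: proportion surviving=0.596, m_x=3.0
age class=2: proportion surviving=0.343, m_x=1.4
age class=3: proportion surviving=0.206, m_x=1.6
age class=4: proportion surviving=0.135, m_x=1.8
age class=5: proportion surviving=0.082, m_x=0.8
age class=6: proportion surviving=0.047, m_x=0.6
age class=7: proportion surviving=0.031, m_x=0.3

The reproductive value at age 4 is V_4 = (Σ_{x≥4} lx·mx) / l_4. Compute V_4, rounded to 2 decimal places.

lx·mx for x ≥ 4: 0.243, 0.0656, 0.0282, 0.0093 → sum = 0.3461
V_4 = 0.3461 / l_4 = 0.3461 / 0.135 = 2.563704… → 2.56

2.56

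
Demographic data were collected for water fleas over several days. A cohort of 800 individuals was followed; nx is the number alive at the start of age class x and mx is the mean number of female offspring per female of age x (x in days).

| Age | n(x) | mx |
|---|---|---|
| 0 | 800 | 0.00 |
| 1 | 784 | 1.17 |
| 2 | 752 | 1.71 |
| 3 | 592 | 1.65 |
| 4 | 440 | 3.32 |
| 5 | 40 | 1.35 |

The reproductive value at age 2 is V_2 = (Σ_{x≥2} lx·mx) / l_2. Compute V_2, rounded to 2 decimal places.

5.02

lx = nx/n0 = nx/800: 1, 0.98, 0.94, 0.74, 0.55, 0.05
lx·mx for x ≥ 2: 1.6074, 1.221, 1.826, 0.0675 → sum = 4.7219
V_2 = 4.7219 / l_2 = 4.7219 / 0.94 = 5.023298… → 5.02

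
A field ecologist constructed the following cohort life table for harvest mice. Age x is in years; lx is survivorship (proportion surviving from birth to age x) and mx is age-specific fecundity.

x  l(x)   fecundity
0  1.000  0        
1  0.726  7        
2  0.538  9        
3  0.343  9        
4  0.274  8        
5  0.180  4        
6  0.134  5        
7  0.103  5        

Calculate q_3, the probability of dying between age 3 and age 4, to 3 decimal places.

q_3 = (l_3 − l_4) / l_3 = (0.343 − 0.274) / 0.343
     = 0.069 / 0.343 = 0.201166… → 0.201

0.201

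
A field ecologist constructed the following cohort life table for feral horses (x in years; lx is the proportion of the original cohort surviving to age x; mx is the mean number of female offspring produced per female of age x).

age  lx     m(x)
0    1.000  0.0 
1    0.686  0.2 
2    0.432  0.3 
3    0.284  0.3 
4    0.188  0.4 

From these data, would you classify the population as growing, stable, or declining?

declining

R0 = Σ lx·mx = 0 + 0.1372 + 0.1296 + 0.0852 + 0.0752 = 0.4272
R0 < 1, so the population is declining.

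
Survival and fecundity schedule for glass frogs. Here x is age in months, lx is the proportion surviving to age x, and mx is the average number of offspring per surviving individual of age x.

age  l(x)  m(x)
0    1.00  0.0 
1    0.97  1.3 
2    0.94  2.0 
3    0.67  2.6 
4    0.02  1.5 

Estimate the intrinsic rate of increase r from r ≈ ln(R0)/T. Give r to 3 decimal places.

0.754

R0 = Σ lx·mx = 0 + 1.261 + 1.88 + 1.742 + 0.03 = 4.913
Σ x·lx·mx = 10.367; T = 10.367/4.913 = 2.11012…
r ≈ ln(R0)/T = ln(4.913)/2.11012… = 0.75441… → 0.754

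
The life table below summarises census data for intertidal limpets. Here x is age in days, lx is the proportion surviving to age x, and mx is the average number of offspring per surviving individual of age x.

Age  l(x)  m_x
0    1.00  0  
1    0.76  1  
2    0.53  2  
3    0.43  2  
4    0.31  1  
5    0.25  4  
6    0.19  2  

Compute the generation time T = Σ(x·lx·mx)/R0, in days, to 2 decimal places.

lx·mx: 0, 0.76, 1.06, 0.86, 0.31, 1, 0.38 → R0 = 4.37
x·lx·mx: 0, 0.76, 2.12, 2.58, 1.24, 5, 2.28 → Σ = 13.98
T = 13.98 / 4.37 = 3.199085… → 3.20

3.20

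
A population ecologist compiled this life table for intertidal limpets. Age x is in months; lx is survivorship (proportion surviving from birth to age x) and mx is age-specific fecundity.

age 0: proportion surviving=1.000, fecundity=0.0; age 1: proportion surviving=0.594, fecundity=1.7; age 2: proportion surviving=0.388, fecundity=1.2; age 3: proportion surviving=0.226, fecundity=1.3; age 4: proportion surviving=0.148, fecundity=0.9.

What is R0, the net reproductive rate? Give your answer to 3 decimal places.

1.902

lx·mx by age: 0, 1.0098, 0.4656, 0.2938, 0.1332
R0 = Σ lx·mx = 1.9024 → 1.902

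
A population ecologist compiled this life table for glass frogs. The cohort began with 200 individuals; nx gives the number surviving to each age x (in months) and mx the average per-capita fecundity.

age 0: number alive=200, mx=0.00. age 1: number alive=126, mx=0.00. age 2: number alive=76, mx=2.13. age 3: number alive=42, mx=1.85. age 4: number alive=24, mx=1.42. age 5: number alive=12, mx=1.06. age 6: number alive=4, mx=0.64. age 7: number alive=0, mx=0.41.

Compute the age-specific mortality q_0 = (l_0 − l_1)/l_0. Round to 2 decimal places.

0.37

lx = nx/n0 = nx/200: 1, 0.63, 0.38, 0.21, 0.12, 0.06, 0.02, 0
q_0 = (l_0 − l_1) / l_0 = (1 − 0.63) / 1
     = 0.37 / 1 = 0.37 → 0.37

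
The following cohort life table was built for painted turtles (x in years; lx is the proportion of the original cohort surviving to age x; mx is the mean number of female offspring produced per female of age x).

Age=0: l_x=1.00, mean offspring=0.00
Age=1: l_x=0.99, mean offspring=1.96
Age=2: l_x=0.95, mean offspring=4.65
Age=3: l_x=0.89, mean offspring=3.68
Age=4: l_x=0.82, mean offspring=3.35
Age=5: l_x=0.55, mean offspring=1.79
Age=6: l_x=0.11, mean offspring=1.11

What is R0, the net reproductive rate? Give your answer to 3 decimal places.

lx·mx by age: 0, 1.9404, 4.4175, 3.2752, 2.747, 0.9845, 0.1221
R0 = Σ lx·mx = 13.4867 → 13.487

13.487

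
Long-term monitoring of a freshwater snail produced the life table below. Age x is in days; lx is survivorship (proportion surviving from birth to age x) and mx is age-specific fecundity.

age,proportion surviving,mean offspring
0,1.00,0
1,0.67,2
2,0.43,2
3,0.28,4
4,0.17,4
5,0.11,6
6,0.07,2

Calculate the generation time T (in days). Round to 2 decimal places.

2.77

lx·mx: 0, 1.34, 0.86, 1.12, 0.68, 0.66, 0.14 → R0 = 4.8
x·lx·mx: 0, 1.34, 1.72, 3.36, 2.72, 3.3, 0.84 → Σ = 13.28
T = 13.28 / 4.8 = 2.766667… → 2.77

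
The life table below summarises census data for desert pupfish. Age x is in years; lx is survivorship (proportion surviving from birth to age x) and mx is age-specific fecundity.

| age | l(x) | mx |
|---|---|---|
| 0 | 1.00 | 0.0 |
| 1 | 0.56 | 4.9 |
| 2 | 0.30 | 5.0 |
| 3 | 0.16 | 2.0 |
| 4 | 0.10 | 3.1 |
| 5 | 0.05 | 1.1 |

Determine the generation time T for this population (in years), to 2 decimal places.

lx·mx: 0, 2.744, 1.5, 0.32, 0.31, 0.055 → R0 = 4.929
x·lx·mx: 0, 2.744, 3, 0.96, 1.24, 0.275 → Σ = 8.219
T = 8.219 / 4.929 = 1.667478… → 1.67

1.67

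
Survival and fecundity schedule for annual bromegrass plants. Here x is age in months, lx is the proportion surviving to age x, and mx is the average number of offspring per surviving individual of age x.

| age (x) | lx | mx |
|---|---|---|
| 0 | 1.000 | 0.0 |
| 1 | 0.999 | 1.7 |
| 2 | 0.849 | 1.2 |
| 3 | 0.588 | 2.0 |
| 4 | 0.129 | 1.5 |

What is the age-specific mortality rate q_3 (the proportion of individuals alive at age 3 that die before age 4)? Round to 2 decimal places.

0.78

q_3 = (l_3 − l_4) / l_3 = (0.588 − 0.129) / 0.588
     = 0.459 / 0.588 = 0.780612… → 0.78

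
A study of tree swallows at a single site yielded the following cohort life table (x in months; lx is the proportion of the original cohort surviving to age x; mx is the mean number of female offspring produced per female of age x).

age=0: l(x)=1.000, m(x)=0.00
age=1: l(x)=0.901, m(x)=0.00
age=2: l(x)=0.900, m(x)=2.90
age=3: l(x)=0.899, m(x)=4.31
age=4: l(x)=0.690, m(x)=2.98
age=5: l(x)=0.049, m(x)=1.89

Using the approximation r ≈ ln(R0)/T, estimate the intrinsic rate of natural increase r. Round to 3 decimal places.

R0 = Σ lx·mx = 0 + 0 + 2.61 + 3.87469 + 2.0562 + 0.09261 = 8.6335
Σ x·lx·mx = 25.53192; T = 25.53192/8.6335 = 2.95731…
r ≈ ln(R0)/T = ln(8.6335)/2.95731… = 0.72892… → 0.729

0.729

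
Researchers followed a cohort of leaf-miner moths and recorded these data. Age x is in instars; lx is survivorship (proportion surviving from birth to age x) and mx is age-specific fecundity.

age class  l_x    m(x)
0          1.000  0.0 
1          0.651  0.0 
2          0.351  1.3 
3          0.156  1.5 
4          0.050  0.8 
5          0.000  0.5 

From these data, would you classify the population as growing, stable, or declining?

declining

R0 = Σ lx·mx = 0 + 0 + 0.4563 + 0.234 + 0.04 + 0 = 0.7303
R0 < 1, so the population is declining.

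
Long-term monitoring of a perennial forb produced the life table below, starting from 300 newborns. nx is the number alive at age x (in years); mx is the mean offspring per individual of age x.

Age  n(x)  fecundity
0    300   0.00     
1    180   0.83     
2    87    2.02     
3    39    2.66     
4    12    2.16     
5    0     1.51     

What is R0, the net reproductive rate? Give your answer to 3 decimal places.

lx = nx/n0 = nx/300: 1, 0.6, 0.29, 0.13, 0.04, 0
lx·mx by age: 0, 0.498, 0.5858, 0.3458, 0.0864, 0
R0 = Σ lx·mx = 1.516 → 1.516

1.516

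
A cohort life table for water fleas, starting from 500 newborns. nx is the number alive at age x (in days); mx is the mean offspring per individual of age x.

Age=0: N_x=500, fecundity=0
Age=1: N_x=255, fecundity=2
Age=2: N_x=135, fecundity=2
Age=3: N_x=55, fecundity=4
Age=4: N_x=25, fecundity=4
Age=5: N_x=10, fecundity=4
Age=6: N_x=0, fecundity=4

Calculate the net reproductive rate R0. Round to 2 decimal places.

2.28

lx = nx/n0 = nx/500: 1, 0.51, 0.27, 0.11, 0.05, 0.02, 0
lx·mx by age: 0, 1.02, 0.54, 0.44, 0.2, 0.08, 0
R0 = Σ lx·mx = 2.28 → 2.28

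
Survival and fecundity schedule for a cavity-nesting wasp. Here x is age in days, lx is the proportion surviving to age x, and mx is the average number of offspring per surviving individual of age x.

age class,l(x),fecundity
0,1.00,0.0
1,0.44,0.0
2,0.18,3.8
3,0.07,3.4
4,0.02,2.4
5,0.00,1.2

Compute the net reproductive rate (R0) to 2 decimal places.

0.97

lx·mx by age: 0, 0, 0.684, 0.238, 0.048, 0
R0 = Σ lx·mx = 0.97 → 0.97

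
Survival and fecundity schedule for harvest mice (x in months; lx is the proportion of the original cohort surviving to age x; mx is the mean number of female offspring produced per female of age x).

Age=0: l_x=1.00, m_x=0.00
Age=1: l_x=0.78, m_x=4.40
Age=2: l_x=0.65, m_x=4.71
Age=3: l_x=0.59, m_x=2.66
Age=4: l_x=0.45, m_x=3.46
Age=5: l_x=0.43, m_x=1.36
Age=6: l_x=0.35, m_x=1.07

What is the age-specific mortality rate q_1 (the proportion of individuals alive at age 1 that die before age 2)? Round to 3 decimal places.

q_1 = (l_1 − l_2) / l_1 = (0.78 − 0.65) / 0.78
     = 0.13 / 0.78 = 0.166667… → 0.167

0.167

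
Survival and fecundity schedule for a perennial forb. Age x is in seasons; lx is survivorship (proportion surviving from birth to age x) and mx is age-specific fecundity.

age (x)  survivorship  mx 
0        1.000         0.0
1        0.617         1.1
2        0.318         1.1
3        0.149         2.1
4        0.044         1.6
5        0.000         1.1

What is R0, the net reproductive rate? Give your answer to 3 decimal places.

1.412

lx·mx by age: 0, 0.6787, 0.3498, 0.3129, 0.0704, 0
R0 = Σ lx·mx = 1.4118 → 1.412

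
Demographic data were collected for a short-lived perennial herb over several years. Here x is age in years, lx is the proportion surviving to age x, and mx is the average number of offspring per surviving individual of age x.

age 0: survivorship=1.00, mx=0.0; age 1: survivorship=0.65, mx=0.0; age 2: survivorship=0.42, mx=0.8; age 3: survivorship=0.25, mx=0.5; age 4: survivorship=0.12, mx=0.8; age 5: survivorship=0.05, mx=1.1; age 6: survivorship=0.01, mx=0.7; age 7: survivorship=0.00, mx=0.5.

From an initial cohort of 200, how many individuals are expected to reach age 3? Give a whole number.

50

Expected survivors = N0 · l_3 = 200 × 0.25 = 50 → 50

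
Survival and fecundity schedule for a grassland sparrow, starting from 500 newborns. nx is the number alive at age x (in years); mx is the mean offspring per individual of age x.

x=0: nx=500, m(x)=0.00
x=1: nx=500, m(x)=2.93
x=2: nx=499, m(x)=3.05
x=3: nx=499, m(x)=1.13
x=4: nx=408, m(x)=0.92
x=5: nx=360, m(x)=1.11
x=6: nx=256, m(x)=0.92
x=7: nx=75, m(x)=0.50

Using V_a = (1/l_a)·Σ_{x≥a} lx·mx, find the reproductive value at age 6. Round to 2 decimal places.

1.07

lx = nx/n0 = nx/500: 1, 1, 0.998, 0.998, 0.816, 0.72, 0.512, 0.15
lx·mx for x ≥ 6: 0.47104, 0.075 → sum = 0.54604
V_6 = 0.54604 / l_6 = 0.54604 / 0.512 = 1.066484… → 1.07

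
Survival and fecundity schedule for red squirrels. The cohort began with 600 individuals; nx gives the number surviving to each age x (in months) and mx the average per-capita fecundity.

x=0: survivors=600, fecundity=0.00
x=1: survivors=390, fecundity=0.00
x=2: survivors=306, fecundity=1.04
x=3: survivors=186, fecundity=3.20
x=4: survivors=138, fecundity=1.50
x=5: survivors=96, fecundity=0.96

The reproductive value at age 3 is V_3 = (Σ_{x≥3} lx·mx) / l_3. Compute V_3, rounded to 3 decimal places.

lx = nx/n0 = nx/600: 1, 0.65, 0.51, 0.31, 0.23, 0.16
lx·mx for x ≥ 3: 0.992, 0.345, 0.1536 → sum = 1.4906
V_3 = 1.4906 / l_3 = 1.4906 / 0.31 = 4.808387… → 4.808

4.808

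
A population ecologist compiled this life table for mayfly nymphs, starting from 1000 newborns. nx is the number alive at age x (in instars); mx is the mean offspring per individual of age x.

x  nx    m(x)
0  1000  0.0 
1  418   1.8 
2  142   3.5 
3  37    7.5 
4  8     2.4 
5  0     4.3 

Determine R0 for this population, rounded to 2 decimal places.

1.55

lx = nx/n0 = nx/1000: 1, 0.418, 0.142, 0.037, 0.008, 0
lx·mx by age: 0, 0.7524, 0.497, 0.2775, 0.0192, 0
R0 = Σ lx·mx = 1.5461 → 1.55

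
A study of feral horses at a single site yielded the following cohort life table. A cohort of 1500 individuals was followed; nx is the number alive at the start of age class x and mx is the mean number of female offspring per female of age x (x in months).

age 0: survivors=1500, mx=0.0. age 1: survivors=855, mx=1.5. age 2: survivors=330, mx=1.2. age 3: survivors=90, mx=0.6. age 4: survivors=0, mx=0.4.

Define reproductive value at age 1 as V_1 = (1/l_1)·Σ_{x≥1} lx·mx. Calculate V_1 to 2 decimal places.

2.03

lx = nx/n0 = nx/1500: 1, 0.57, 0.22, 0.06, 0
lx·mx for x ≥ 1: 0.855, 0.264, 0.036, 0 → sum = 1.155
V_1 = 1.155 / l_1 = 1.155 / 0.57 = 2.026316… → 2.03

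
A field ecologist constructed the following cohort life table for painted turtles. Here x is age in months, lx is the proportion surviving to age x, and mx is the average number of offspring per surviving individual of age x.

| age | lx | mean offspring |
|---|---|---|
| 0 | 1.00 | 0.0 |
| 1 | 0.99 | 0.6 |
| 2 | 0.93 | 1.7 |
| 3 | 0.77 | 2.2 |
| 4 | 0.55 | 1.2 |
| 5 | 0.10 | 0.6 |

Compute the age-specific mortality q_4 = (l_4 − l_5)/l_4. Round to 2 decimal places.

q_4 = (l_4 − l_5) / l_4 = (0.55 − 0.1) / 0.55
     = 0.45 / 0.55 = 0.818182… → 0.82

0.82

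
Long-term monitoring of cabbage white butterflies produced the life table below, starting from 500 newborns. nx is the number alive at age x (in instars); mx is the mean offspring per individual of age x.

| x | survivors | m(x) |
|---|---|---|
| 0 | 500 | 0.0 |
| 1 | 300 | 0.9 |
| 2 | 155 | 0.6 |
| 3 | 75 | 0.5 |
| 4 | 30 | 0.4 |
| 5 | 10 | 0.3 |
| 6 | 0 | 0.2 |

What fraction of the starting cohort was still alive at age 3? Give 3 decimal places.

l_3 = n_3/n_0 = 75/500 = 0.15 → 0.150

0.150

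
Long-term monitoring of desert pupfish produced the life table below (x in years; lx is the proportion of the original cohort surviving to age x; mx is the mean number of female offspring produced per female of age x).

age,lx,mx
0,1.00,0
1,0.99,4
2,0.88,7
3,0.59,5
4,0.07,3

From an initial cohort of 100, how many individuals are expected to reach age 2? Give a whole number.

88

Expected survivors = N0 · l_2 = 100 × 0.88 = 88 → 88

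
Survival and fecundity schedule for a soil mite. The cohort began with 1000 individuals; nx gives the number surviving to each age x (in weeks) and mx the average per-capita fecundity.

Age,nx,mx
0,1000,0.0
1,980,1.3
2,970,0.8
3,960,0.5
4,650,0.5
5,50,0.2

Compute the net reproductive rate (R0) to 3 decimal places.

2.865

lx = nx/n0 = nx/1000: 1, 0.98, 0.97, 0.96, 0.65, 0.05
lx·mx by age: 0, 1.274, 0.776, 0.48, 0.325, 0.01
R0 = Σ lx·mx = 2.865 → 2.865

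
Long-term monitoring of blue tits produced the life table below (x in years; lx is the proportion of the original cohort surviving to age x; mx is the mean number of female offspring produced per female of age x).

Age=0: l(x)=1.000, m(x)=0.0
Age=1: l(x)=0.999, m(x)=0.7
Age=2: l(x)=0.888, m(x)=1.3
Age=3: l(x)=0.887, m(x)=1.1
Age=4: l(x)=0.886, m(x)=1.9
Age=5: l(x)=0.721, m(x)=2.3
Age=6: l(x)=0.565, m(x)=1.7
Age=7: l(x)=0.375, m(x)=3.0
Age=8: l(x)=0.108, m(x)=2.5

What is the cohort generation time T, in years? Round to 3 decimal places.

lx·mx: 0, 0.6993, 1.1544, 0.9757, 1.6834, 1.6583, 0.9605, 1.125, 0.27 → R0 = 8.5266
x·lx·mx: 0, 0.6993, 2.3088, 2.9271, 6.7336, 8.2915, 5.763, 7.875, 2.16 → Σ = 36.7583
T = 36.7583 / 8.5266 = 4.311015… → 4.311

4.311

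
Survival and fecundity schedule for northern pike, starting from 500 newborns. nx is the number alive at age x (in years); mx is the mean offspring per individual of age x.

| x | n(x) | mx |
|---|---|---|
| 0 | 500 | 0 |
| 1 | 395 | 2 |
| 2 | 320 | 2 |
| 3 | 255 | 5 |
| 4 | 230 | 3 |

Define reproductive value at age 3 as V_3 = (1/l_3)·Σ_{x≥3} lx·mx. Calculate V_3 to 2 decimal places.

lx = nx/n0 = nx/500: 1, 0.79, 0.64, 0.51, 0.46
lx·mx for x ≥ 3: 2.55, 1.38 → sum = 3.93
V_3 = 3.93 / l_3 = 3.93 / 0.51 = 7.705882… → 7.71

7.71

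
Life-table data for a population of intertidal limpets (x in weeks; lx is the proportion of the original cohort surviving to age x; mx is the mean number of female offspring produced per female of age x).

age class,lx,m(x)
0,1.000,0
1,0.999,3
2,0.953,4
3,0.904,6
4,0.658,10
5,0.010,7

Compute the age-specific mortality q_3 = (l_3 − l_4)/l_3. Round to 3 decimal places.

q_3 = (l_3 − l_4) / l_3 = (0.904 − 0.658) / 0.904
     = 0.246 / 0.904 = 0.272124… → 0.272

0.272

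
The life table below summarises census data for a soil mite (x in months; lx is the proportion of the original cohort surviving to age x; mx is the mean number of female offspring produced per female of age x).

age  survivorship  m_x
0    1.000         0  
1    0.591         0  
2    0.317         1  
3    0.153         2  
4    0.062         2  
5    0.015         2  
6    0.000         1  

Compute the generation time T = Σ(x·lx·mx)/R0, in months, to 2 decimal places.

2.83

lx·mx: 0, 0, 0.317, 0.306, 0.124, 0.03, 0 → R0 = 0.777
x·lx·mx: 0, 0, 0.634, 0.918, 0.496, 0.15, 0 → Σ = 2.198
T = 2.198 / 0.777 = 2.828829… → 2.83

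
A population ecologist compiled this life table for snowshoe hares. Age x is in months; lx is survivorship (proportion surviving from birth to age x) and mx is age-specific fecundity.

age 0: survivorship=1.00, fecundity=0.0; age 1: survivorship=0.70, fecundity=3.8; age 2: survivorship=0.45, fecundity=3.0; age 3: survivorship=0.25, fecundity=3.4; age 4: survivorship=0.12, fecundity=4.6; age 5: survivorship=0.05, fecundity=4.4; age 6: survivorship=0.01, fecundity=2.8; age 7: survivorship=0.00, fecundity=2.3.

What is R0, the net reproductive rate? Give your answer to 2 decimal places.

5.66

lx·mx by age: 0, 2.66, 1.35, 0.85, 0.552, 0.22, 0.028, 0
R0 = Σ lx·mx = 5.66 → 5.66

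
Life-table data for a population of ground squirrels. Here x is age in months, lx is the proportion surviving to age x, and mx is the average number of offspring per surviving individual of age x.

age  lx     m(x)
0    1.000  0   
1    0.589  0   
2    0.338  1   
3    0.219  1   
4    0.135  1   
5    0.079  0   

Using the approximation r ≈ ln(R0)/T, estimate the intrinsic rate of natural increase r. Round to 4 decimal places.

R0 = Σ lx·mx = 0 + 0 + 0.338 + 0.219 + 0.135 + 0 = 0.692
Σ x·lx·mx = 1.873; T = 1.873/0.692 = 2.70665…
r ≈ ln(R0)/T = ln(0.692)/2.70665… = -0.136024… → -0.1360

-0.1360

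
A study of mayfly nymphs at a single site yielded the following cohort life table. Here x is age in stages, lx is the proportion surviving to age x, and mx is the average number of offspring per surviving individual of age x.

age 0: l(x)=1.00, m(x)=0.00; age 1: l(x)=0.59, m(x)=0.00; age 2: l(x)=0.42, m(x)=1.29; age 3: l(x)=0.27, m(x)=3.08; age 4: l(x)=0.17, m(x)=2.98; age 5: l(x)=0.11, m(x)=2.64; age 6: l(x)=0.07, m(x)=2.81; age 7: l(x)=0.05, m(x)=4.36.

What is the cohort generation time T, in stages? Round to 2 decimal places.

3.78

lx·mx: 0, 0, 0.5418, 0.8316, 0.5066, 0.2904, 0.1967, 0.218 → R0 = 2.5851
x·lx·mx: 0, 0, 1.0836, 2.4948, 2.0264, 1.452, 1.1802, 1.526 → Σ = 9.763
T = 9.763 / 2.5851 = 3.776643… → 3.78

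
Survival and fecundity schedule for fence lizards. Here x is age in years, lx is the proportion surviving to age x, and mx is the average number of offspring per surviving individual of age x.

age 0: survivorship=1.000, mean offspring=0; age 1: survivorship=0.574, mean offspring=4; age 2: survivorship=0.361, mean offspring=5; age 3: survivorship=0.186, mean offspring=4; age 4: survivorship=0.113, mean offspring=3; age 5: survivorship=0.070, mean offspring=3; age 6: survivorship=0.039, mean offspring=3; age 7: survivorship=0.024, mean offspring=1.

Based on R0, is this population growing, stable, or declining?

R0 = Σ lx·mx = 0 + 2.296 + 1.805 + 0.744 + 0.339 + 0.21 + 0.117 + 0.024 = 5.535
R0 > 1, so the population is growing.

growing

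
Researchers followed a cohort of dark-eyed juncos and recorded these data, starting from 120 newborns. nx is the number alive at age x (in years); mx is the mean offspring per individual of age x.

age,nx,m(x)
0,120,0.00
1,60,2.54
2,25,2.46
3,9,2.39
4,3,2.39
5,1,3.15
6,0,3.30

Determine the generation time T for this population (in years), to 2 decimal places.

1.56

lx = nx/n0 = nx/120: 1, 0.5, 0.20833…, 0.075, 0.025, 0.00833…, 0
lx·mx: 0, 1.27, 0.5125…, 0.17925, 0.05975, 0.02625…, 0 → R0 = 2.04775…
x·lx·mx: 0, 1.27, 1.025…, 0.53775, 0.239, 0.13125…, 0 → Σ = 3.203…
T = 3.203… / 2.04775… = 1.564156… → 1.56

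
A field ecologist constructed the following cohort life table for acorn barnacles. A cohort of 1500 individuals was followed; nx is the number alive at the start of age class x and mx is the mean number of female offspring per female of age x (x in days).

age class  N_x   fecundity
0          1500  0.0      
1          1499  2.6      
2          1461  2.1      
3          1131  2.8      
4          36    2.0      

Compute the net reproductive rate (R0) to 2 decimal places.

6.80

lx = nx/n0 = nx/1500: 1, 0.99933…, 0.974, 0.754, 0.024
lx·mx by age: 0, 2.598267…, 2.0454, 2.1112, 0.048
R0 = Σ lx·mx = 6.802867… → 6.80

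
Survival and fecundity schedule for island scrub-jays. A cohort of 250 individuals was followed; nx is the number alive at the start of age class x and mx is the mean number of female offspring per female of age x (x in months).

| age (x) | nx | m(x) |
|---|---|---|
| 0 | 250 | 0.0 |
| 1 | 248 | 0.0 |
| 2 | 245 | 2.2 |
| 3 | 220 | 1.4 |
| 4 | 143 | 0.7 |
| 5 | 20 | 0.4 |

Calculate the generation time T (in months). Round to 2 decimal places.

lx = nx/n0 = nx/250: 1, 0.992, 0.98, 0.88, 0.572, 0.08
lx·mx: 0, 0, 2.156, 1.232, 0.4004, 0.032 → R0 = 3.8204
x·lx·mx: 0, 0, 4.312, 3.696, 1.6016, 0.16 → Σ = 9.7696
T = 9.7696 / 3.8204 = 2.557219… → 2.56

2.56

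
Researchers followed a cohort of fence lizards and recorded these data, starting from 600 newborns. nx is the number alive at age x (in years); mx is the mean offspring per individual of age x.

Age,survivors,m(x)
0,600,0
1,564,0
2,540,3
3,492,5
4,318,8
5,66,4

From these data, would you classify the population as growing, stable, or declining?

growing

lx = nx/n0 = nx/600: 1, 0.94, 0.9, 0.82, 0.53, 0.11
R0 = Σ lx·mx = 0 + 0 + 2.7 + 4.1 + 4.24 + 0.44 = 11.48
R0 > 1, so the population is growing.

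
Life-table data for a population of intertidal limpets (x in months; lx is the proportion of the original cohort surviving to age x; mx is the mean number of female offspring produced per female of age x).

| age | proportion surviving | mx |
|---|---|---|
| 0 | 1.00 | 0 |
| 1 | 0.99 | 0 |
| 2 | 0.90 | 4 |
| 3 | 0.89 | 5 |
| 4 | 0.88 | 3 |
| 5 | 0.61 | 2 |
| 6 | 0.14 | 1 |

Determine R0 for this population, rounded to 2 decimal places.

lx·mx by age: 0, 0, 3.6, 4.45, 2.64, 1.22, 0.14
R0 = Σ lx·mx = 12.05 → 12.05

12.05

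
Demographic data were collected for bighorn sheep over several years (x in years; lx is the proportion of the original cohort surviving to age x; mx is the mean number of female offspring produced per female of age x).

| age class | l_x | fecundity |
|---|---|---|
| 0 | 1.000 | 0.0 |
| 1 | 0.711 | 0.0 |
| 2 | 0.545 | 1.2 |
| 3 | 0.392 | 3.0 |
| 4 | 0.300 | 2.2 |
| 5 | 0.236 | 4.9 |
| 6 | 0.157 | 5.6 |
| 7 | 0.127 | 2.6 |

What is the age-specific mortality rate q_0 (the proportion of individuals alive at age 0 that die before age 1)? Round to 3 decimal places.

0.289

q_0 = (l_0 − l_1) / l_0 = (1 − 0.711) / 1
     = 0.289 / 1 = 0.289 → 0.289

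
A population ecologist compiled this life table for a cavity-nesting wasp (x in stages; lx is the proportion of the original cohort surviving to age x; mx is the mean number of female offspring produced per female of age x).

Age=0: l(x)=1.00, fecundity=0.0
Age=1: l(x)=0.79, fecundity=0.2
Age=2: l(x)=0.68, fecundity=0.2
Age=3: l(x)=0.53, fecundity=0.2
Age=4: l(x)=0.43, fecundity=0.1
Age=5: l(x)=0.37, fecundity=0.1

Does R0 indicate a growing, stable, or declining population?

declining

R0 = Σ lx·mx = 0 + 0.158 + 0.136 + 0.106 + 0.043 + 0.037 = 0.48
R0 < 1, so the population is declining.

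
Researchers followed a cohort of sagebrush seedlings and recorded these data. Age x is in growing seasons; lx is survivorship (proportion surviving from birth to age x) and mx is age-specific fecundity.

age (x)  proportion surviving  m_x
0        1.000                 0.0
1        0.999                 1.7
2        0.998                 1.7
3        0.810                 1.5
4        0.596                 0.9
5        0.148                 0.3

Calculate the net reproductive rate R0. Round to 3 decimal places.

lx·mx by age: 0, 1.6983, 1.6966, 1.215, 0.5364, 0.0444
R0 = Σ lx·mx = 5.1907 → 5.191

5.191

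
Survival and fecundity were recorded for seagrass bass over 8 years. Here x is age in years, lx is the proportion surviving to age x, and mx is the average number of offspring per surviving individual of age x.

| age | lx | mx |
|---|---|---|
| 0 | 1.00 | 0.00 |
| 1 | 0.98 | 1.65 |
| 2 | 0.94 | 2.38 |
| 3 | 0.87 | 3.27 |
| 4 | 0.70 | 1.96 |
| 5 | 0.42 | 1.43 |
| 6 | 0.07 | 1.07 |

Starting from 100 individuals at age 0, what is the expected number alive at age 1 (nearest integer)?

98

Expected survivors = N0 · l_1 = 100 × 0.98 = 98 → 98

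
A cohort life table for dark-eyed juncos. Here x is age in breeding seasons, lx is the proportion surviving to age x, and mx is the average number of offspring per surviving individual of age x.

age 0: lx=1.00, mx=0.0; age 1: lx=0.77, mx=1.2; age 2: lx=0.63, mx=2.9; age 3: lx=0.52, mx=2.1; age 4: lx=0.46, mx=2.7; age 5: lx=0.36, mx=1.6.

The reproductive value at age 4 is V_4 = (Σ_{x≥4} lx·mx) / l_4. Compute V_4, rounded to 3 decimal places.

3.952

lx·mx for x ≥ 4: 1.242, 0.576 → sum = 1.818
V_4 = 1.818 / l_4 = 1.818 / 0.46 = 3.952174… → 3.952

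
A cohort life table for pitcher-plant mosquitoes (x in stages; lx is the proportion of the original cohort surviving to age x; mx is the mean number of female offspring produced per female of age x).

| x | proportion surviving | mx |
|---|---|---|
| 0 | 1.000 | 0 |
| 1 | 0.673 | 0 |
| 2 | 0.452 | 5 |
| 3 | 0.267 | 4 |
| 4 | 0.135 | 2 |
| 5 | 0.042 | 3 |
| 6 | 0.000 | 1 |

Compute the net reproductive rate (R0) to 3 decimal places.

3.724

lx·mx by age: 0, 0, 2.26, 1.068, 0.27, 0.126, 0
R0 = Σ lx·mx = 3.724 → 3.724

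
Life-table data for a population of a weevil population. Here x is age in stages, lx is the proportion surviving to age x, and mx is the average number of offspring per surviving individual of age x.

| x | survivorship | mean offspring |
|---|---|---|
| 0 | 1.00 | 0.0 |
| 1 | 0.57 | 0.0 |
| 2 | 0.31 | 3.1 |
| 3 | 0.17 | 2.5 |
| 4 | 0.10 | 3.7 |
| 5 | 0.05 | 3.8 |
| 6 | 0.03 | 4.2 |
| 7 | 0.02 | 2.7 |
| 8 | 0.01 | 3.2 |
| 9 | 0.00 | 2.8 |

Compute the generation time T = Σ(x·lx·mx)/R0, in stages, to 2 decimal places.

lx·mx: 0, 0, 0.961, 0.425, 0.37, 0.19, 0.126, 0.054, 0.032, 0 → R0 = 2.158
x·lx·mx: 0, 0, 1.922, 1.275, 1.48, 0.95, 0.756, 0.378, 0.256, 0 → Σ = 7.017
T = 7.017 / 2.158 = 3.251622… → 3.25

3.25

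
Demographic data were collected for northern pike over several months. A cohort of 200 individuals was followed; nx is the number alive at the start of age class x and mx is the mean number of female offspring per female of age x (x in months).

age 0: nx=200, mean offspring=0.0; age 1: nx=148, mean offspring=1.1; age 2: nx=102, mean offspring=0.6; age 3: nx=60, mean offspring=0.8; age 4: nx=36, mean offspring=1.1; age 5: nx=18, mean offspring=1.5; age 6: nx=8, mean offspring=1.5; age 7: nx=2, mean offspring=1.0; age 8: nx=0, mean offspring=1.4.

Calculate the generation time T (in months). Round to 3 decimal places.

2.293

lx = nx/n0 = nx/200: 1, 0.74, 0.51, 0.3, 0.18, 0.09, 0.04, 0.01, 0
lx·mx: 0, 0.814, 0.306, 0.24, 0.198, 0.135, 0.06, 0.01, 0 → R0 = 1.763
x·lx·mx: 0, 0.814, 0.612, 0.72, 0.792, 0.675, 0.36, 0.07, 0 → Σ = 4.043
T = 4.043 / 1.763 = 2.29325… → 2.293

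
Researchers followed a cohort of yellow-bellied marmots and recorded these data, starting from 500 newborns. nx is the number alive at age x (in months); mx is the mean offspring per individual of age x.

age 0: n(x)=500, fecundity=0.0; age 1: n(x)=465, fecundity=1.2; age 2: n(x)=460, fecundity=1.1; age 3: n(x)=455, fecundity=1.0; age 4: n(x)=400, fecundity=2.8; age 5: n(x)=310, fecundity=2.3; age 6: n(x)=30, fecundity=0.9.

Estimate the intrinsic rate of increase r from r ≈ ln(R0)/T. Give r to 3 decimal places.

0.579

lx = nx/n0 = nx/500: 1, 0.93, 0.92, 0.91, 0.8, 0.62, 0.06
R0 = Σ lx·mx = 0 + 1.116 + 1.012 + 0.91 + 2.24 + 1.426 + 0.054 = 6.758
Σ x·lx·mx = 22.284; T = 22.284/6.758 = 3.29743…
r ≈ ln(R0)/T = ln(6.758)/3.29743… = 0.57946… → 0.579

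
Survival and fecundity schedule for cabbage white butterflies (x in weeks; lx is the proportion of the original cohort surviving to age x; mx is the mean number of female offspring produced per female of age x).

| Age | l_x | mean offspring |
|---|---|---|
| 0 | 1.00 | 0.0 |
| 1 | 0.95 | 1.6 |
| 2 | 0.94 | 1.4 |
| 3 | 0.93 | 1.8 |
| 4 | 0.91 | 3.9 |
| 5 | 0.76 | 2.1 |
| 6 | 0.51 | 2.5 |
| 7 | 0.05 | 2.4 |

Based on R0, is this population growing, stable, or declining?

R0 = Σ lx·mx = 0 + 1.52 + 1.316 + 1.674 + 3.549 + 1.596 + 1.275 + 0.12 = 11.05
R0 > 1, so the population is growing.

growing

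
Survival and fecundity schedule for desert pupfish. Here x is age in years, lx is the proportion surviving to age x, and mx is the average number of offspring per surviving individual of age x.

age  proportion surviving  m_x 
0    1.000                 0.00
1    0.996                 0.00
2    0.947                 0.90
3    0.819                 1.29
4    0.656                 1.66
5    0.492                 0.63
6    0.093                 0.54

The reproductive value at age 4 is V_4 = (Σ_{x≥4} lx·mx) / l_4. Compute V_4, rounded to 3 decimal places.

2.209

lx·mx for x ≥ 4: 1.08896, 0.30996, 0.05022 → sum = 1.44914
V_4 = 1.44914 / l_4 = 1.44914 / 0.656 = 2.209055… → 2.209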